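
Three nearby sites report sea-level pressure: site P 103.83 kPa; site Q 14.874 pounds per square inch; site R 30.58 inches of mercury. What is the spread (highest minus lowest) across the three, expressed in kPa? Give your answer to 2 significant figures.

site Q: 14.874 psi = 102.553 kPa.
site R: 30.58 inHg = 103.556 kPa.
Spread: 103.830 − 102.553 = 1.3 kPa.

1.3 kPa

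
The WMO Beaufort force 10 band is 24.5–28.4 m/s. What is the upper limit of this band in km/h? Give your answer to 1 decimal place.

102.2 km/h

24.5–28.4 m/s × 3.6 = 88.2–102.2 km/h.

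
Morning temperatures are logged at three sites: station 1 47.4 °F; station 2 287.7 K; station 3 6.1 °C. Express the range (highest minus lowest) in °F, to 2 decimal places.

station 1: 47.4 °F = 8.556 °C.
station 2: 287.7 K = 14.550 °C.
Spread: 14.550 − 6.100 = 8.450 °C = 15.21 °F.

15.21 °F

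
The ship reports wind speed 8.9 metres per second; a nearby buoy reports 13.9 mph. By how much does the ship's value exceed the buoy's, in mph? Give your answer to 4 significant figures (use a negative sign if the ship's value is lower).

the ship: 8.9 m/s = 19.90873 mph.
Difference: 19.90873 − 13.90000 = 6.009 mph.

6.009 mph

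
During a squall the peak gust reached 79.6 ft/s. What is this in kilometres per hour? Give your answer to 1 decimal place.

87.3 km/h

1 ft/s = 1.09728 km/h, so 79.6 × 1.09728 = 87.3 km/h.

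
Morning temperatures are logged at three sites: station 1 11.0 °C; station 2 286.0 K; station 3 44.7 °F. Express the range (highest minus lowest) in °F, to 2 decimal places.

station 2: 286.0 K = 12.850 °C.
station 3: 44.7 °F = 7.056 °C.
Spread: 12.850 − 7.056 = 5.794 °C = 10.43 °F.

10.43 °F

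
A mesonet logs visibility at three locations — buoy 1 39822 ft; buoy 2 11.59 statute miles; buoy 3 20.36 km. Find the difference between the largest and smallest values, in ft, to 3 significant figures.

27000 ft

buoy 2: 11.59 SM = 61195.20 ft.
buoy 3: 20.36 km = 66797.90 ft.
Spread: 66797.90 − 39822.00 = 27000 ft.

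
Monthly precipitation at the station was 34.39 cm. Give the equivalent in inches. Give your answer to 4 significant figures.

1 cm = 0.393701 in, so 34.39 × 0.393701 = 13.54 in.

13.54 in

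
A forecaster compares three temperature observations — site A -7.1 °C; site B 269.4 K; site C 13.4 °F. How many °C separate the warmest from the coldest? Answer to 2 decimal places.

site B: 269.4 K = -3.750 °C.
site C: 13.4 °F = -10.333 °C.
Spread: (-3.750) − (-10.333) = 6.583 °C.

6.58 °C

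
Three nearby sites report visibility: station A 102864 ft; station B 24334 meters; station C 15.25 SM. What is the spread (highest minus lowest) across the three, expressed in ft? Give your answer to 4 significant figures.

station B: 24334 m = 79835.96 ft.
station C: 15.25 SM = 80520.00 ft.
Spread: 102864.00 − 79835.96 = 23030 ft.

23030 ft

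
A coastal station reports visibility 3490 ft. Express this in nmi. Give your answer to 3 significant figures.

0.574 nmi

1 ft = 0.000164579 nmi, so 3490 × 0.000164579 = 0.574 nmi.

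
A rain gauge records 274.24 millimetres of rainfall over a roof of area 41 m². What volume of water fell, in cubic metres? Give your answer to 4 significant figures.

11.24 cubic metres

1 mm over 1 m² is 1 L, so volume = 274.24 × 41 = 11243.84 L = 11.24 m³.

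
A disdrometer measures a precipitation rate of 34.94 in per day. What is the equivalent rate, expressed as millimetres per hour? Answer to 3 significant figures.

34.94 in/day × 25.4 mm/in × 0.0416667 day/hour = 37.0 mm/hour.

37.0 mm/hour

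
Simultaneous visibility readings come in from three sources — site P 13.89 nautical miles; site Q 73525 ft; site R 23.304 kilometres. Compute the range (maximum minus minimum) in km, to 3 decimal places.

3.314 km

site P: 13.89 nmi = 25.72428 km.
site Q: 73525 ft = 22.41042 km.
Spread: 25.72428 − 22.41042 = 3.314 km.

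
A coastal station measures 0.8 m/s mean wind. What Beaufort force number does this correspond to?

Beaufort force 1

0.8 m/s lies in the Beaufort 1 band (light air, 0.3–1.5 m/s).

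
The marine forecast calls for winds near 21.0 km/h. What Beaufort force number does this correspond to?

21.0 km/h = 5.8 m/s, which is Beaufort 4 (moderate breeze, 5.5–7.9 m/s).

Beaufort force 4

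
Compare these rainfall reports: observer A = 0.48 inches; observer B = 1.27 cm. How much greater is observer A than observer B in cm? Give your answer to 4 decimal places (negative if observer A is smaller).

observer A: 0.48 in = 1.219200 cm.
Difference: 1.219200 − 1.270000 = -0.0508 cm.

-0.0508 cm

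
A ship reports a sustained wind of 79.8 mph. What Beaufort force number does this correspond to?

79.8 mph = 35.7 m/s, which is Beaufort 12 (hurricane force, ≥32.7 m/s).

Beaufort force 12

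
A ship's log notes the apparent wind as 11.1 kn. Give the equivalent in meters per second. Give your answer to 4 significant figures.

5.710 m/s

1 kt = 0.514444 m/s, so 11.1 × 0.514444 = 5.710 m/s.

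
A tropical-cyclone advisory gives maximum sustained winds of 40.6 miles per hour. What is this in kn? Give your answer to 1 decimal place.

35.3 kt

1 mph = 0.868976 kt, so 40.6 × 0.868976 = 35.3 kt.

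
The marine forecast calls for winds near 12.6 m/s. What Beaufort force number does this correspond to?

Beaufort force 6

12.6 m/s lies in the Beaufort 6 band (strong breeze, 10.8–13.8 m/s).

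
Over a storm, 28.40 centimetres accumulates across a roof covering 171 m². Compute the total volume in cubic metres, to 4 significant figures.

48.56 cubic metres

Depth: 28.40 cm × 10 = 284 mm.
1 mm over 1 m² is 1 L, so volume = 284 × 171 = 48564 L = 48.56 m³.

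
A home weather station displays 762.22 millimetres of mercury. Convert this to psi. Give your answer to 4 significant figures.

14.74 psi

1 mmHg = 0.0193368 psi, so 762.22 × 0.0193368 = 14.74 psi.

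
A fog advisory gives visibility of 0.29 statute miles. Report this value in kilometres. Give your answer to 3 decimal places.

0.467 km

1 SM = 1.60934 km, so 0.29 × 1.60934 = 0.467 km.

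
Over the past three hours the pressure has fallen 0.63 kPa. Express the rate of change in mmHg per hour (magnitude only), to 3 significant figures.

0.63 kPa / 3 h × 7.50062 mmHg/kPa = 1.58 mmHg/h.

1.58 mmHg per hour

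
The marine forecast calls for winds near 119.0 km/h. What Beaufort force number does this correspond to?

Beaufort force 12

119.0 km/h = 33.1 m/s, which is Beaufort 12 (hurricane force, ≥32.7 m/s).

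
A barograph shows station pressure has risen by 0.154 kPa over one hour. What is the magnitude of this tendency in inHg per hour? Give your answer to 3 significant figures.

0.154 kPa / 1 h × 0.2953 inHg/kPa = 0.0455 inHg/h.

0.0455 inHg per hour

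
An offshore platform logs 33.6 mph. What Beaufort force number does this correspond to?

Beaufort force 7

33.6 mph = 15.0 m/s, which is Beaufort 7 (near gale, 13.9–17.1 m/s).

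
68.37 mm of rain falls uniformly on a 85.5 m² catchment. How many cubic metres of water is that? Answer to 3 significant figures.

5.85 cubic metres

1 mm over 1 m² is 1 L, so volume = 68.37 × 85.5 = 5845.635 L = 5.85 m³.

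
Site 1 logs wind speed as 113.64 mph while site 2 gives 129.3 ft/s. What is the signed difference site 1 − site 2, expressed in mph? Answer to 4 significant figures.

site 2: 129.3 ft/s = 88.1591 mph.
Difference: 113.6400 − 88.1591 = 25.48 mph.

25.48 mph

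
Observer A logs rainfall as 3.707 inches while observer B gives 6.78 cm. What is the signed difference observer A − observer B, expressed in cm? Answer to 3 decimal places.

2.636 cm

observer A: 3.707 in = 9.41578 cm.
Difference: 9.41578 − 6.78000 = 2.636 cm.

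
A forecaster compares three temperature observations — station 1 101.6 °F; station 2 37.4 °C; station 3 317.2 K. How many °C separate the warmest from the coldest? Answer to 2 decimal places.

6.65 °C

station 1: 101.6 °F = 38.667 °C.
station 3: 317.2 K = 44.050 °C.
Spread: 44.050 − 37.400 = 6.650 °C.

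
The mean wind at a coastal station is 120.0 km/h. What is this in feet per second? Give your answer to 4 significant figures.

109.4 ft/s

1 km/h = 0.911344 ft/s, so 120.0 × 0.911344 = 109.4 ft/s.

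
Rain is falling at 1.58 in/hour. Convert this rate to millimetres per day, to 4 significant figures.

963.2 mm/day

1.58 in/hour × 25.4 mm/in × 24 hour/day = 963.2 mm/day.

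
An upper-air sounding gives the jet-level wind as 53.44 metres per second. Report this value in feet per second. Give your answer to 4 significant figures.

175.3 ft/s

1 m/s = 3.28084 ft/s, so 53.44 × 3.28084 = 175.3 ft/s.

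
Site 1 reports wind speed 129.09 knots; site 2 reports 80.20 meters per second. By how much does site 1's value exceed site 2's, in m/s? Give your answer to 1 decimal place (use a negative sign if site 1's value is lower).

-13.8 m/s

site 1: 129.09 kt = 66.410 m/s.
Difference: 66.410 − 80.200 = -13.8 m/s.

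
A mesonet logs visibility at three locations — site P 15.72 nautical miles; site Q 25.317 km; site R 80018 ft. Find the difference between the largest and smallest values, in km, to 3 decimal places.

4.724 km

site P: 15.72 nmi = 29.11344 km.
site R: 80018 ft = 24.38949 km.
Spread: 29.11344 − 24.38949 = 4.724 km.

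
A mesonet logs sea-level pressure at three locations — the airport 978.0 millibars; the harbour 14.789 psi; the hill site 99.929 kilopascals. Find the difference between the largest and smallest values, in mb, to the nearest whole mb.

42 mb

the harbour: 14.789 psi = 1019.67 mb.
the hill site: 99.929 kPa = 999.29 mb.
Spread: 1019.67 − 978.00 = 42 mb.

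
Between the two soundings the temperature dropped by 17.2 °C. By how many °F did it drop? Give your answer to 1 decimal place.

31.0 °F

For a temperature change the 32° offset cancels: Δ°F = 17.2 × 1.8 = 31.0 °F.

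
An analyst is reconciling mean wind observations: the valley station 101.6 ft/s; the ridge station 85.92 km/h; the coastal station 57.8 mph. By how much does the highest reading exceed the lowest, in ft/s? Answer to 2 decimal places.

the ridge station: 85.92 km/h = 78.3027 ft/s.
the coastal station: 57.8 mph = 84.7733 ft/s.
Spread: 101.6000 − 78.3027 = 23.30 ft/s.

23.30 ft/s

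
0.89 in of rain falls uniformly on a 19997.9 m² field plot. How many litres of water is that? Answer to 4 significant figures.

452100 litres

Depth: 0.89 in × 25.4 = 22.606 mm.
1 mm over 1 m² is 1 L, so volume = 22.606 × 19997.9 = 452072.53 L ≈ 452100 L.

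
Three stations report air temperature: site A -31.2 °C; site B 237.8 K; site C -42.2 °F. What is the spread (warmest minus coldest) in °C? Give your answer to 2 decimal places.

10.02 °C

site B: 237.8 K = -35.350 °C.
site C: -42.2 °F = -41.222 °C.
Spread: (-31.200) − (-41.222) = 10.022 °C.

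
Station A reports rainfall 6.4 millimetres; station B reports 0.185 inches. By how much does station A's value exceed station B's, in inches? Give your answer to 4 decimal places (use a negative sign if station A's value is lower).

station A: 6.4 mm = 0.251969 in.
Difference: 0.251969 − 0.185000 = 0.0670 in.

0.0670 in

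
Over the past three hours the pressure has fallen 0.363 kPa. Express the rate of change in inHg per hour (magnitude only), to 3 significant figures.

0.363 kPa / 3 h × 0.2953 inHg/kPa = 0.0357 inHg/h.

0.0357 inHg per hour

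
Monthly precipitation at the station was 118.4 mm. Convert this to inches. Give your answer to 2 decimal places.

4.66 in

1 mm = 0.0393701 in, so 118.4 × 0.0393701 = 4.66 in.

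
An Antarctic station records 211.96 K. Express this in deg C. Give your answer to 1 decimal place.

°C = 211.96 − 273.15 = -61.2 °C.

-61.2 °C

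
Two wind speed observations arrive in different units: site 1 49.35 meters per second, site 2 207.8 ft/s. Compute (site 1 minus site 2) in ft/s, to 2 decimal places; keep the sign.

-45.89 ft/s

site 1: 49.35 m/s = 161.9094 ft/s.
Difference: 161.9094 − 207.8000 = -45.89 ft/s.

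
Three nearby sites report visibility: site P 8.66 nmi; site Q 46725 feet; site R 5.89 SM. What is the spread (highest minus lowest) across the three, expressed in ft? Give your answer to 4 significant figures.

21520 ft

site P: 8.66 nmi = 52619.16 ft.
site R: 5.89 SM = 31099.20 ft.
Spread: 52619.16 − 31099.20 = 21520 ft.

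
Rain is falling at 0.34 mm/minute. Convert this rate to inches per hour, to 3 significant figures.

0.803 in/hour

0.34 mm/minute × 0.0393701 in/mm × 60 minute/hour = 0.803 in/hour.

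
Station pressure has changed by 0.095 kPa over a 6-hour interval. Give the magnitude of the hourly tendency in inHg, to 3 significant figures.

0.095 kPa / 6 h × 0.2953 inHg/kPa = 0.00468 inHg/h.

0.00468 inHg per hour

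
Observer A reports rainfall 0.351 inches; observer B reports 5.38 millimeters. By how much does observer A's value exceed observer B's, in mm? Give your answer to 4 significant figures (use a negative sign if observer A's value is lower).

observer A: 0.351 in = 8.91540 mm.
Difference: 8.91540 − 5.38000 = 3.535 mm.

3.535 mm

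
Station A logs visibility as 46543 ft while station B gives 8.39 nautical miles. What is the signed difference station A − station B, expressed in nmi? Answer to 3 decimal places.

station A: 46543 ft = 7.65999 nmi.
Difference: 7.65999 − 8.39000 = -0.730 nmi.

-0.730 nmi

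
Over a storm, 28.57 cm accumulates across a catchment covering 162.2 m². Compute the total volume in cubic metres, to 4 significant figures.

Depth: 28.57 cm × 10 = 285.7 mm.
1 mm over 1 m² is 1 L, so volume = 285.7 × 162.2 = 46340.54 L = 46.34 m³.

46.34 cubic metres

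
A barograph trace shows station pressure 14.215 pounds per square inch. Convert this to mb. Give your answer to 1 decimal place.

1 psi = 68.9476 mb, so 14.215 × 68.9476 = 980.1 mb.

980.1 mb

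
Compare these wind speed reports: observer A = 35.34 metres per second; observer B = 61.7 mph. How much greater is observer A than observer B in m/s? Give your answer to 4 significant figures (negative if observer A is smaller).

7.758 m/s

observer B: 61.7 mph = 27.58237 m/s.
Difference: 35.34000 − 27.58237 = 7.758 m/s.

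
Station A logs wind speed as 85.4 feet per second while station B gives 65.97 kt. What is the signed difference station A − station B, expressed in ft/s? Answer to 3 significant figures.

station B: 65.97 kt = 111.345 ft/s.
Difference: 85.400 − 111.345 = -25.9 ft/s.

-25.9 ft/s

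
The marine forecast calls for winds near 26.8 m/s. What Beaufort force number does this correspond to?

26.8 m/s lies in the Beaufort 10 band (storm, 24.5–28.4 m/s).

Beaufort force 10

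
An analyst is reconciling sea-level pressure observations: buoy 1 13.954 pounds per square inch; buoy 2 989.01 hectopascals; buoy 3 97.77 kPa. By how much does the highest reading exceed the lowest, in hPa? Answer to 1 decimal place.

26.9 hPa

buoy 1: 13.954 psi = 962.094 hPa.
buoy 3: 97.77 kPa = 977.700 hPa.
Spread: 989.010 − 962.094 = 26.9 hPa.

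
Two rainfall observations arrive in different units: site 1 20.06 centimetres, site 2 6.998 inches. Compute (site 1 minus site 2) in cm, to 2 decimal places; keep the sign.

2.29 cm

site 2: 6.998 in = 17.7749 cm.
Difference: 20.0600 − 17.7749 = 2.29 cm.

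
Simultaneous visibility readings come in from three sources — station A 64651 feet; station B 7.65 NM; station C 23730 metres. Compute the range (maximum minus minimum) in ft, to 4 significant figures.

station B: 7.65 nmi = 46482.28 ft.
station C: 23730 m = 77854.33 ft.
Spread: 77854.33 − 46482.28 = 31370 ft.

31370 ft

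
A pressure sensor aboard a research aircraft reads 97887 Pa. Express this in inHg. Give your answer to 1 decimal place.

1 Pa = 0.0002953 inHg, so 97887 × 0.0002953 = 28.9 inHg.

28.9 inHg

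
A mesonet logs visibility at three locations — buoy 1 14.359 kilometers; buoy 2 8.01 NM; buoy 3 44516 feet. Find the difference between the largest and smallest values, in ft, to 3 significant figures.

buoy 1: 14.359 km = 47109.58 ft.
buoy 2: 8.01 nmi = 48669.69 ft.
Spread: 48669.69 − 44516.00 = 4150 ft.

4150 ft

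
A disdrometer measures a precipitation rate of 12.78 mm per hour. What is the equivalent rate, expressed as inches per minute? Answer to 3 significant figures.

12.78 mm/hour × 0.0393701 in/mm × 0.0166667 hour/minute = 0.00839 in/minute.

0.00839 in/minute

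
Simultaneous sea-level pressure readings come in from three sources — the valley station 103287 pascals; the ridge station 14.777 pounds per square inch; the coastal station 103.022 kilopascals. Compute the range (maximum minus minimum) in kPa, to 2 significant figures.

the valley station: 103287 Pa = 103.287 kPa.
the ridge station: 14.777 psi = 101.884 kPa.
Spread: 103.287 − 101.884 = 1.4 kPa.

1.4 kPa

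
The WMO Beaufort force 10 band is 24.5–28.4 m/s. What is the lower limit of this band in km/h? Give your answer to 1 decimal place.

24.5–28.4 m/s × 3.6 = 88.2–102.2 km/h.

88.2 km/h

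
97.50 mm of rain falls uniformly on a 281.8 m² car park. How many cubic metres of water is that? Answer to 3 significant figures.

27.5 cubic metres

1 mm over 1 m² is 1 L, so volume = 97.5 × 281.8 = 27475.5 L = 27.5 m³.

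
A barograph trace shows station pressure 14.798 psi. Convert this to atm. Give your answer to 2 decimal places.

1 psi = 0.068046 atm, so 14.798 × 0.068046 = 1.01 atm.

1.01 atm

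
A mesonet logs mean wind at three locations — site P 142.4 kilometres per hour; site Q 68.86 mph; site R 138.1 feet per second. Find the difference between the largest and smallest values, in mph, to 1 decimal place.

25.3 mph

site P: 142.4 km/h = 88.483 mph.
site R: 138.1 ft/s = 94.159 mph.
Spread: 94.159 − 68.860 = 25.3 mph.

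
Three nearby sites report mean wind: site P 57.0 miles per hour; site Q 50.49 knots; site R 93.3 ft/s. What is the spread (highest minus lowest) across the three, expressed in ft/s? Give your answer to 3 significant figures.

9.70 ft/s

site P: 57.0 mph = 83.6000 ft/s.
site Q: 50.49 kt = 85.2175 ft/s.
Spread: 93.3000 − 83.6000 = 9.70 ft/s.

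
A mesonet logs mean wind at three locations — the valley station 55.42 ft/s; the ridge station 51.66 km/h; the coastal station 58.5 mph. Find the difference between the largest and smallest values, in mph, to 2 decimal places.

the valley station: 55.42 ft/s = 37.7864 mph.
the ridge station: 51.66 km/h = 32.1000 mph.
Spread: 58.5000 − 32.1000 = 26.40 mph.

26.40 mph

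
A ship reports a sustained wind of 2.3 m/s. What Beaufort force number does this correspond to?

2.3 m/s lies in the Beaufort 2 band (light breeze, 1.6–3.3 m/s).

Beaufort force 2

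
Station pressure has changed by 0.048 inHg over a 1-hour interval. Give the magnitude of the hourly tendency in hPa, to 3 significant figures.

0.048 inHg / 1 h × 33.8639 hPa/inHg = 1.63 hPa/h.

1.63 hPa per hour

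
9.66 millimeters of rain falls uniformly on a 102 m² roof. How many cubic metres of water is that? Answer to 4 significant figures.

1 mm over 1 m² is 1 L, so volume = 9.66 × 102 = 985.32 L = 0.9853 m³.

0.9853 cubic metres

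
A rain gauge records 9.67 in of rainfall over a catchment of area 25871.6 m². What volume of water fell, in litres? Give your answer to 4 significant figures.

6355000 litres

Depth: 9.67 in × 25.4 = 245.618 mm.
1 mm over 1 m² is 1 L, so volume = 245.618 × 25871.6 = 6354530.6 L ≈ 6355000 L.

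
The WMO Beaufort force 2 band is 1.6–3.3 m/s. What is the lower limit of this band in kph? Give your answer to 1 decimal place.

5.8 km/h

1.6–3.3 m/s × 3.6 = 5.8–11.9 km/h.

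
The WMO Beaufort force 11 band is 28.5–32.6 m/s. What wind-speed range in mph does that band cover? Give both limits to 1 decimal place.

63.8 to 72.9 mph

28.5–32.6 m/s × 2.237 = 63.8–72.9 mph.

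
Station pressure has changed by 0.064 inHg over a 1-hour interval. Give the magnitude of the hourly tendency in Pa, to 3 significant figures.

217 Pa per hour

0.064 inHg / 1 h × 3386.39 Pa/inHg = 217 Pa/h.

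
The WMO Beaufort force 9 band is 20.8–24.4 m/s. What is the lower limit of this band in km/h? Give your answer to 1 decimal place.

74.9 km/h

20.8–24.4 m/s × 3.6 = 74.9–87.8 km/h.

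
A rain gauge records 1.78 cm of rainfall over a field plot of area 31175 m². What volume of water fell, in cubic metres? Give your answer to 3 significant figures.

555 cubic metres

Depth: 1.78 cm × 10 = 17.8 mm.
1 mm over 1 m² is 1 L, so volume = 17.8 × 31175 = 554915 L = 555 m³.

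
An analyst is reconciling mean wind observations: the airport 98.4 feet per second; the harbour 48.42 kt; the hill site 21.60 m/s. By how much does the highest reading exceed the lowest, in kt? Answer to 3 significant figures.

16.3 kt

the airport: 98.4 ft/s = 58.300 kt.
the hill site: 21.60 m/s = 41.987 kt.
Spread: 58.300 − 41.987 = 16.3 kt.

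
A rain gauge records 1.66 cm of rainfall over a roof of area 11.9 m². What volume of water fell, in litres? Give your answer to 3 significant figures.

Depth: 1.66 cm × 10 = 16.6 mm.
1 mm over 1 m² is 1 L, so volume = 16.6 × 11.9 = 197.54 L ≈ 198 L.

198 litres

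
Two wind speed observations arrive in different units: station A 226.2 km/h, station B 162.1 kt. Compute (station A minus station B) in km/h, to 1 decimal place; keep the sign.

station B: 162.1 kt = 300.209 km/h.
Difference: 226.200 − 300.209 = -74.0 km/h.

-74.0 km/h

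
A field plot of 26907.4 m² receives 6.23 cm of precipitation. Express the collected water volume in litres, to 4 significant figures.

1676000 litres

Depth: 6.23 cm × 10 = 62.3 mm.
1 mm over 1 m² is 1 L, so volume = 62.3 × 26907.4 = 1676331 L ≈ 1676000 L.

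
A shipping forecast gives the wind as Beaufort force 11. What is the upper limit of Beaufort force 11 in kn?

Beaufort 11 (violent storm) spans 56–63 knots.

63 kt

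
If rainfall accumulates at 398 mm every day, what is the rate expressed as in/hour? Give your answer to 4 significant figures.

0.6529 in/hour

398 mm/day × 0.0393701 in/mm × 0.0416667 day/hour = 0.6529 in/hour.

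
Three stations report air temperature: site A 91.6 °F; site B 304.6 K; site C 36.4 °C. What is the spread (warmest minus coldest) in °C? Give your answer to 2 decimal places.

site A: 91.6 °F = 33.111 °C.
site B: 304.6 K = 31.450 °C.
Spread: 36.400 − 31.450 = 4.950 °C.

4.95 °C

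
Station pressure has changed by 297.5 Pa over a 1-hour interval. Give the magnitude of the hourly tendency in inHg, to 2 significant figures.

297.5 Pa / 1 h × 0.0002953 inHg/Pa = 0.088 inHg/h.

0.088 inHg per hour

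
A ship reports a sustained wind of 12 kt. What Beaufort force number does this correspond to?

Beaufort force 4

12 kt lies in the Beaufort 4 band (moderate breeze, 11–16 kt).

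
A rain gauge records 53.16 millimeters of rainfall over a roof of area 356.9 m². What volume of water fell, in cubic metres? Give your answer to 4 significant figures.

1 mm over 1 m² is 1 L, so volume = 53.16 × 356.9 = 18972.804 L = 18.97 m³.

18.97 cubic metres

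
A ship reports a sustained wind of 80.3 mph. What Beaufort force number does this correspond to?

80.3 mph = 35.9 m/s, which is Beaufort 12 (hurricane force, ≥32.7 m/s).

Beaufort force 12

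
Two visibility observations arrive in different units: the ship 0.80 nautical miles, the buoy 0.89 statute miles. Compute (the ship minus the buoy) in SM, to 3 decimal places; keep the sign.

the ship: 0.80 nmi = 0.92062 SM.
Difference: 0.92062 − 0.89000 = 0.031 SM.

0.031 SM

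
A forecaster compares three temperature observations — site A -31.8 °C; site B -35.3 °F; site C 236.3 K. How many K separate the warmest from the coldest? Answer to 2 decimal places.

site B: -35.3 °F = -37.389 °C.
site C: 236.3 K = -36.850 °C.
Spread: (-31.800) − (-37.389) = 5.589 °C.

5.59 K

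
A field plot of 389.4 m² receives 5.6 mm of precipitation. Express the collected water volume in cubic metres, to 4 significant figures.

1 mm over 1 m² is 1 L, so volume = 5.6 × 389.4 = 2180.64 L = 2.181 m³.

2.181 cubic metres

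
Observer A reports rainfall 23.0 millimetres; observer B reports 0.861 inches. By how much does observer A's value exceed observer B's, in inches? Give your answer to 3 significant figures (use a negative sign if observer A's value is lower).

observer A: 23.0 mm = 0.905512 in.
Difference: 0.905512 − 0.861000 = 0.0445 in.

0.0445 in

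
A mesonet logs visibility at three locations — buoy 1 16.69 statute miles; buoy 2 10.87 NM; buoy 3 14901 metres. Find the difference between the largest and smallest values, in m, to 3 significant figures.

buoy 1: 16.69 SM = 26859.95 m.
buoy 2: 10.87 nmi = 20131.24 m.
Spread: 26859.95 − 14901.00 = 12000 m.

12000 m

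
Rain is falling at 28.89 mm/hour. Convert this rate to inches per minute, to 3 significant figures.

28.89 mm/hour × 0.0393701 in/mm × 0.0166667 hour/minute = 0.0190 in/minute.

0.0190 in/minute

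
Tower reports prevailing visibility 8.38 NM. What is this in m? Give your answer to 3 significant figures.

1 nmi = 1852 m, so 8.38 × 1852 = 15500 m.

15500 m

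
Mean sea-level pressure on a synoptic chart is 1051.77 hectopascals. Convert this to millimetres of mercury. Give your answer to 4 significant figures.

1 hPa = 0.750062 mmHg, so 1051.77 × 0.750062 = 788.9 mmHg.

788.9 mmHg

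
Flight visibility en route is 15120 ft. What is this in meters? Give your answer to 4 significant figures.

4609 m

1 ft = 0.3048 m, so 15120 × 0.3048 = 4609 m.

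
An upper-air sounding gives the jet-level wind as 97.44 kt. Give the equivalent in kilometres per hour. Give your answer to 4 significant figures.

1 kt = 1.852 km/h, so 97.44 × 1.852 = 180.5 km/h.

180.5 km/h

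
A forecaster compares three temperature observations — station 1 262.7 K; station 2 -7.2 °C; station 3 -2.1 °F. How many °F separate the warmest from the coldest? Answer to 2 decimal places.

station 1: 262.7 K = -10.450 °C.
station 3: -2.1 °F = -18.944 °C.
Spread: (-7.200) − (-18.944) = 11.744 °C = 21.14 °F.

21.14 °F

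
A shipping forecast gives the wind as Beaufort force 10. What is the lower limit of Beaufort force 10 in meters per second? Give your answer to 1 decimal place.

Beaufort 10 (storm) spans 24.5–28.4 m/s.

24.5 m/s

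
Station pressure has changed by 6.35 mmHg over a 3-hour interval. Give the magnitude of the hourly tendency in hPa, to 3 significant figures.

6.35 mmHg / 3 h × 1.33322 hPa/mmHg = 2.82 hPa/h.

2.82 hPa per hour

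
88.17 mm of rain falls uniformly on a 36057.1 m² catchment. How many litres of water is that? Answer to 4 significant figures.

1 mm over 1 m² is 1 L, so volume = 88.17 × 36057.1 = 3179154.5 L ≈ 3179000 L.

3179000 litres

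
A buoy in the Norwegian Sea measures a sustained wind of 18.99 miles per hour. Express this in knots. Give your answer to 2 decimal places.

16.50 kt

1 mph = 0.868976 kt, so 18.99 × 0.868976 = 16.50 kt.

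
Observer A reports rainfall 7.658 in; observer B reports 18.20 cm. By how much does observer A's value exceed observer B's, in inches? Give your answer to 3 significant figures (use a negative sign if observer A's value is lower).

observer B: 18.20 cm = 7.16535 in.
Difference: 7.65800 − 7.16535 = 0.493 in.

0.493 in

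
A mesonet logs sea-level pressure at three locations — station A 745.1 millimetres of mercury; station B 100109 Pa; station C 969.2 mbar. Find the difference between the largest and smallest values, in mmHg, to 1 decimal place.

station B: 100109 Pa = 750.879 mmHg.
station C: 969.2 mb = 726.960 mmHg.
Spread: 750.879 − 726.960 = 23.9 mmHg.

23.9 mmHg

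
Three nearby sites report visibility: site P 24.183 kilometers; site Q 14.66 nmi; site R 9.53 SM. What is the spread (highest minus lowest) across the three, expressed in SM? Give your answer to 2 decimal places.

7.34 SM

site P: 24.183 km = 15.0266 SM.
site Q: 14.66 nmi = 16.8704 SM.
Spread: 16.8704 − 9.5300 = 7.34 SM.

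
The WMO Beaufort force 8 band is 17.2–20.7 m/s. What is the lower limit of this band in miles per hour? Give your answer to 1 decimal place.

38.5 mph

17.2–20.7 m/s × 2.237 = 38.5–46.3 mph.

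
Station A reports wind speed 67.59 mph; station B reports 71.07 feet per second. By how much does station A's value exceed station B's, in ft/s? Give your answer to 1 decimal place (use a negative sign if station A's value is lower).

station A: 67.59 mph = 99.132 ft/s.
Difference: 99.132 − 71.070 = 28.1 ft/s.

28.1 ft/s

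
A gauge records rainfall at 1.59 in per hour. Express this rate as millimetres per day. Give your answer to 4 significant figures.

1.59 in/hour × 25.4 mm/in × 24 hour/day = 969.3 mm/day.

969.3 mm/day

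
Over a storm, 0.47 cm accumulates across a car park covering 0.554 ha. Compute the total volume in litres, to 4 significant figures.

Depth: 0.47 cm × 10 = 4.7 mm.
Area: 0.554 ha = 5540 m².
1 mm over 1 m² is 1 L, so volume = 4.7 × 5540 = 26038 L ≈ 26040 L.

26040 litres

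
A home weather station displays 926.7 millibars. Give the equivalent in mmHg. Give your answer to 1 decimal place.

1 mb = 0.750062 mmHg, so 926.7 × 0.750062 = 695.1 mmHg.

695.1 mmHg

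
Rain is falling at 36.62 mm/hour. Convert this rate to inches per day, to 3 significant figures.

34.6 in/day

36.62 mm/hour × 0.0393701 in/mm × 24 hour/day = 34.6 in/day.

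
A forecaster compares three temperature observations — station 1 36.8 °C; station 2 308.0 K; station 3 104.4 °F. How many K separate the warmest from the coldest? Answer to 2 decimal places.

station 2: 308.0 K = 34.850 °C.
station 3: 104.4 °F = 40.222 °C.
Spread: 40.222 − 34.850 = 5.372 °C.

5.37 K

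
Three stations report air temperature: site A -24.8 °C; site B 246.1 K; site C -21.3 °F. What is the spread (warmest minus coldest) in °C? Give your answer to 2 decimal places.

4.81 °C

site B: 246.1 K = -27.050 °C.
site C: -21.3 °F = -29.611 °C.
Spread: (-24.800) − (-29.611) = 4.811 °C.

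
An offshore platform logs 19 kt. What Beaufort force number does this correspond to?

19 kt lies in the Beaufort 5 band (fresh breeze, 17–21 kt).

Beaufort force 5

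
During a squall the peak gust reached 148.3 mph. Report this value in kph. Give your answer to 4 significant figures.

238.7 km/h

1 mph = 1.60934 km/h, so 148.3 × 1.60934 = 238.7 km/h.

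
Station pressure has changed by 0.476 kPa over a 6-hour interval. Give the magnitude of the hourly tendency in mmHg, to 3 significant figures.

0.476 kPa / 6 h × 7.50062 mmHg/kPa = 0.595 mmHg/h.

0.595 mmHg per hour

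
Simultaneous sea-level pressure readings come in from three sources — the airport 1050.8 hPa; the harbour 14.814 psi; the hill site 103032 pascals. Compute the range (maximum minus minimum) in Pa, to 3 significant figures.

the airport: 1050.8 hPa = 105080.00 Pa.
the harbour: 14.814 psi = 102138.93 Pa.
Spread: 105080.00 − 102138.93 = 2940 Pa.

2940 Pa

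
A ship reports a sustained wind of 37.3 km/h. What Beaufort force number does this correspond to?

Beaufort force 5

37.3 km/h = 10.4 m/s, which is Beaufort 5 (fresh breeze, 8.0–10.7 m/s).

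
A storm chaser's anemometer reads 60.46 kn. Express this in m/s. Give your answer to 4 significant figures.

31.10 m/s

1 kt = 0.514444 m/s, so 60.46 × 0.514444 = 31.10 m/s.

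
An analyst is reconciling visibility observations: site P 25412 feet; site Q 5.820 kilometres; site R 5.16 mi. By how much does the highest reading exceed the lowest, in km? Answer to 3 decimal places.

site P: 25412 ft = 7.74558 km.
site R: 5.16 SM = 8.30422 km.
Spread: 8.30422 − 5.82000 = 2.484 km.

2.484 km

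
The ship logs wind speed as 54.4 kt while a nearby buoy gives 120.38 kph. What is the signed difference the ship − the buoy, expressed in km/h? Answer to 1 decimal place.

-19.6 km/h

the ship: 54.4 kt = 100.749 km/h.
Difference: 100.749 − 120.380 = -19.6 km/h.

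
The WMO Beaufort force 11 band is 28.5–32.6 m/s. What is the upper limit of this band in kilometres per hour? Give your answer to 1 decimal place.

117.4 km/h

28.5–32.6 m/s × 3.6 = 102.6–117.4 km/h.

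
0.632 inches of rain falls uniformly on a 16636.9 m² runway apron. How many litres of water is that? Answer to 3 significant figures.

Depth: 0.632 in × 25.4 = 16.0528 mm.
1 mm over 1 m² is 1 L, so volume = 16.0528 × 16636.9 = 267068.83 L ≈ 267000 L.

267000 litres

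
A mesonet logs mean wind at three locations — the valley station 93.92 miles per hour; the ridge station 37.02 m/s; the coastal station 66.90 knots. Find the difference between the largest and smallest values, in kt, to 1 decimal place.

14.7 kt

the valley station: 93.92 mph = 81.614 kt.
the ridge station: 37.02 m/s = 71.961 kt.
Spread: 81.614 − 66.900 = 14.7 kt.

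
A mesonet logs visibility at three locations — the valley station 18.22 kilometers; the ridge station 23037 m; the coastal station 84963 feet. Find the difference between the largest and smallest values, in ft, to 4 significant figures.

25190 ft

the valley station: 18.22 km = 59776.90 ft.
the ridge station: 23037 m = 75580.71 ft.
Spread: 84963.00 − 59776.90 = 25190 ft.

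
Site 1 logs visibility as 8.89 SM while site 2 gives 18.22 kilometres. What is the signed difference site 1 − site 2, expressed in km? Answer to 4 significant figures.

site 1: 8.89 SM = 14.30707 km.
Difference: 14.30707 − 18.22000 = -3.913 km.

-3.913 km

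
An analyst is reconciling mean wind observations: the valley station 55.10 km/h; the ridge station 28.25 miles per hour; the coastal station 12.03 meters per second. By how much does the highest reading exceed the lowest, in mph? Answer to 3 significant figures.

the valley station: 55.10 km/h = 34.2376 mph.
the coastal station: 12.03 m/s = 26.9103 mph.
Spread: 34.2376 − 26.9103 = 7.33 mph.

7.33 mph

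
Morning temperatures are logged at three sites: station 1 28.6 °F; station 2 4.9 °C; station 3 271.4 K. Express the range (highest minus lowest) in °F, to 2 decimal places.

12.22 °F

station 1: 28.6 °F = -1.889 °C.
station 3: 271.4 K = -1.750 °C.
Spread: 4.900 − (-1.889) = 6.789 °C = 12.22 °F.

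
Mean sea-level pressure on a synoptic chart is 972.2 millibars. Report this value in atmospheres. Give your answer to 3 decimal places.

1 mb = 0.000986923 atm, so 972.2 × 0.000986923 = 0.959 atm.

0.959 atm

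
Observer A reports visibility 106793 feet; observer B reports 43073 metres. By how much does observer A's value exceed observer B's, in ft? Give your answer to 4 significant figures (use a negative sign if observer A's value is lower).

observer B: 43073 m = 141315.62 ft.
Difference: 106793.00 − 141315.62 = -34520 ft.

-34520 ft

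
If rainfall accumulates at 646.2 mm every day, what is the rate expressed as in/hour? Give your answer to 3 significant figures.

1.06 in/hour

646.2 mm/day × 0.0393701 in/mm × 0.0416667 day/hour = 1.06 in/hour.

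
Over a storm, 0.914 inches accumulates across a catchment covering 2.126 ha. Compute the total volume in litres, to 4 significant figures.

Depth: 0.914 in × 25.4 = 23.2156 mm.
Area: 2.126 ha = 21260 m².
1 mm over 1 m² is 1 L, so volume = 23.2156 × 21260 = 493563.66 L ≈ 493600 L.

493600 litres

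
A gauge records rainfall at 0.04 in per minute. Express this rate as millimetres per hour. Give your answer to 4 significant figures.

60.96 mm/hour

0.04 in/minute × 25.4 mm/in × 60 minute/hour = 60.96 mm/hour.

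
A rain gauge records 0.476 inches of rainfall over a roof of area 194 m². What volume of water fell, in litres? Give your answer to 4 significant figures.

2346 litres

Depth: 0.476 in × 25.4 = 12.0904 mm.
1 mm over 1 m² is 1 L, so volume = 12.0904 × 194 = 2345.5376 L ≈ 2346 L.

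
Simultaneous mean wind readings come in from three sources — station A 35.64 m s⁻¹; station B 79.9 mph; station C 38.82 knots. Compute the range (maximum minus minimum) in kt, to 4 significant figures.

station A: 35.64 m/s = 69.2786 kt.
station B: 79.9 mph = 69.4312 kt.
Spread: 69.4312 − 38.8200 = 30.61 kt.

30.61 kt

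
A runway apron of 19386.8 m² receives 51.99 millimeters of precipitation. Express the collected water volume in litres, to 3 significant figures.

1 mm over 1 m² is 1 L, so volume = 51.99 × 19386.8 = 1007919.7 L ≈ 1010000 L.

1010000 litres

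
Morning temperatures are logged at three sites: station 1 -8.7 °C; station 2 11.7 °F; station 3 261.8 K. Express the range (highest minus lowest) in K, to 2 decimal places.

station 2: 11.7 °F = -11.278 °C.
station 3: 261.8 K = -11.350 °C.
Spread: (-8.700) − (-11.350) = 2.650 °C.

2.65 K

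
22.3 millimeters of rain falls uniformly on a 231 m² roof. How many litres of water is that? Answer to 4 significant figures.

5151 litres

1 mm over 1 m² is 1 L, so volume = 22.3 × 231 = 5151.3 L ≈ 5151 L.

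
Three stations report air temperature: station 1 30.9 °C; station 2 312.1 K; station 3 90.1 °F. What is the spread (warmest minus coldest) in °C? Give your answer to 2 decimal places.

8.05 °C

station 2: 312.1 K = 38.950 °C.
station 3: 90.1 °F = 32.278 °C.
Spread: 38.950 − 30.900 = 8.050 °C.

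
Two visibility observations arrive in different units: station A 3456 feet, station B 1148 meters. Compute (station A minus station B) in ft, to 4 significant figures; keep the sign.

station B: 1148 m = 3766.404 ft.
Difference: 3456.000 − 3766.404 = -310.4 ft.

-310.4 ft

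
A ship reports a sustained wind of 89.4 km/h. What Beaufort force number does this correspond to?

89.4 km/h = 24.8 m/s, which is Beaufort 10 (storm, 24.5–28.4 m/s).

Beaufort force 10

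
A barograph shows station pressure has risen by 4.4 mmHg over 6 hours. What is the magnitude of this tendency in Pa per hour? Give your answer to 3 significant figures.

97.8 Pa per hour

4.4 mmHg / 6 h × 133.322 Pa/mmHg = 97.8 Pa/h.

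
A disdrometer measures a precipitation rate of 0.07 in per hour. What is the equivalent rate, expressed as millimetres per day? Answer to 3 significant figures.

0.07 in/hour × 25.4 mm/in × 24 hour/day = 42.7 mm/day.

42.7 mm/day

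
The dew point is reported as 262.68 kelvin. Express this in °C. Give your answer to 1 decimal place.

-10.5 °C

°C = 262.68 − 273.15 = -10.5 °C.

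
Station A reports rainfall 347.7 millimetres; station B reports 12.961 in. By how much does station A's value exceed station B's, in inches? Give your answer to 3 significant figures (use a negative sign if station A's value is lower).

station A: 347.7 mm = 13.68898 in.
Difference: 13.68898 − 12.96100 = 0.728 in.

0.728 in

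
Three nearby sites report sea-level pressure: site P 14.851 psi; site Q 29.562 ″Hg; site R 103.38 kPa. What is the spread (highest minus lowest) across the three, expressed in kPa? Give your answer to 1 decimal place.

3.3 kPa

site P: 14.851 psi = 102.394 kPa.
site Q: 29.562 inHg = 100.108 kPa.
Spread: 103.380 − 100.108 = 3.3 kPa.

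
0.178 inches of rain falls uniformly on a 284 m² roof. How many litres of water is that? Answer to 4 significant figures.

Depth: 0.178 in × 25.4 = 4.5212 mm.
1 mm over 1 m² is 1 L, so volume = 4.5212 × 284 = 1284.0208 L ≈ 1284 L.

1284 litres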